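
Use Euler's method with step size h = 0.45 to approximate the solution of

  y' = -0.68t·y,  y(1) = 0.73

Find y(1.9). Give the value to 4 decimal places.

0.2818

Euler: y_{n+1} = y_n + h·f(t_n, y_n).
t=1.000000, y=0.730000: f=-0.496400 → y ← 0.730000 + 0.45·(-0.496400) = 0.506620
t=1.450000, y=0.506620: f=-0.499527 → y ← 0.506620 + 0.45·(-0.499527) = 0.281833
y(1.9) ≈ 0.2818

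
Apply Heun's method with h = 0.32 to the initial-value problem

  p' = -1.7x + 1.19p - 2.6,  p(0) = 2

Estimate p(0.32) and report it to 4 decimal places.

Heun: k1 = f(x_n, p_n); k2 = f(x_n + h, p_n + h·k1); p_{n+1} = p_n + (h/2)·(k1 + k2).
x=0.000000, p=2.000000:
  k1 = f(0.000000, 2.000000) = -0.220000
  k2 = f(0.320000, 1.929600) = -0.847776
  p ← 2.000000 + (0.32/2)·(-0.220000 + (-0.847776)) = 1.829156
p(0.32) ≈ 1.8292

1.8292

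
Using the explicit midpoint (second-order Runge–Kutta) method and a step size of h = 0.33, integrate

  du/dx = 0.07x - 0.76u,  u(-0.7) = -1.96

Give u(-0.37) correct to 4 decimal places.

-1.5404

Midpoint: k1 = f(x_n, u_n); k2 = f(x_n + h/2, u_n + (h/2)·k1); u_{n+1} = u_n + h·k2.
x=-0.700000, u=-1.960000:
  k1 = f(-0.700000, -1.960000) = 1.440600
  k2 = f(-0.535000, -1.722301) = 1.271499
  u ← -1.960000 + 0.33·1.271499 = -1.540405
u(-0.37) ≈ -1.5404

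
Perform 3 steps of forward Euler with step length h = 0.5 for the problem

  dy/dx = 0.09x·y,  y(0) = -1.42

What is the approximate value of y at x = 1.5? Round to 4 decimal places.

-1.5173

Euler: y_{n+1} = y_n + h·f(x_n, y_n).
x=0.000000, y=-1.420000: f=0.000000 → y ← -1.420000 + 0.5·0.000000 = -1.420000
x=0.500000, y=-1.420000: f=-0.063900 → y ← -1.420000 + 0.5·(-0.063900) = -1.451950
x=1.000000, y=-1.451950: f=-0.130675 → y ← -1.451950 + 0.5·(-0.130675) = -1.517288
y(1.5) ≈ -1.5173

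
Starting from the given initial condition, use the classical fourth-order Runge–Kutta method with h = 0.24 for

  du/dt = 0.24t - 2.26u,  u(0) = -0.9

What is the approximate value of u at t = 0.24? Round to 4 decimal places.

RK4: k1 = f(t_n, u_n); k2 = f(t_n + h/2, u_n + (h/2)·k1); k3 = f(t_n + h/2, u_n + (h/2)·k2); k4 = f(t_n + h, u_n + h·k3); u_{n+1} = u_n + (h/6)·(k1 + 2k2 + 2k3 + k4).
t=0.000000, u=-0.900000:
  k1 = f(0.000000, -0.900000) = 2.034000
  k2 = f(0.120000, -0.655920) = 1.511179
  k3 = f(0.120000, -0.718658) = 1.652968
  k4 = f(0.240000, -0.503288) = 1.195030
  u ← -0.900000 + (0.24/6)·(k1 + 2k2 + 2k3 + k4) = -0.517707
u(0.24) ≈ -0.5177

-0.5177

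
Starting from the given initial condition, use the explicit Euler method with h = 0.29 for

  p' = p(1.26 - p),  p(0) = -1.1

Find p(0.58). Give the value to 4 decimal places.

-3.5254

Euler: p_{n+1} = p_n + h·f(x_n, p_n).
x=0.000000, p=-1.100000: f=-2.596000 → p ← -1.100000 + 0.29·(-2.596000) = -1.852840
x=0.290000, p=-1.852840: f=-5.767594 → p ← -1.852840 + 0.29·(-5.767594) = -3.525442
p(0.58) ≈ -3.5254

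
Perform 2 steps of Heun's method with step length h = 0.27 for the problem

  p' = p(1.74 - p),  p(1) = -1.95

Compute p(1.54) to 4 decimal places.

-59.8239

Heun: k1 = f(x_n, p_n); k2 = f(x_n + h, p_n + h·k1); p_{n+1} = p_n + (h/2)·(k1 + k2).
x=1.000000, p=-1.950000:
  k1 = f(1.000000, -1.950000) = -7.195500
  k2 = f(1.270000, -3.892785) = -21.927221
  p ← -1.950000 + (0.27/2)·(-7.195500 + (-21.927221)) = -5.881567
x=1.270000, p=-5.881567:
  k1 = f(1.270000, -5.881567) = -44.826761
  k2 = f(1.540000, -17.984793) = -354.746316
  p ← -5.881567 + (0.27/2)·(-44.826761 + (-354.746316)) = -59.823933
p(1.54) ≈ -59.8239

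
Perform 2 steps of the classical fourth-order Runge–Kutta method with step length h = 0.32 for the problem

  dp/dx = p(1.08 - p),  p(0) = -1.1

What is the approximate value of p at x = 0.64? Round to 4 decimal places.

-27.8743

RK4: k1 = f(x_n, p_n); k2 = f(x_n + h/2, p_n + (h/2)·k1); k3 = f(x_n + h/2, p_n + (h/2)·k2); k4 = f(x_n + h, p_n + h·k3); p_{n+1} = p_n + (h/6)·(k1 + 2k2 + 2k3 + k4).
x=0.000000, p=-1.100000:
  k1 = f(0.000000, -1.100000) = -2.398000
  k2 = f(0.160000, -1.483680) = -3.803681
  k3 = f(0.160000, -1.708589) = -4.764552
  k4 = f(0.320000, -2.624657) = -9.723452
  p ← -1.100000 + (0.32/6)·(k1 + 2k2 + 2k3 + k4) = -2.660422
x=0.320000, p=-2.660422:
  k1 = f(0.320000, -2.660422) = -9.951103
  k2 = f(0.480000, -4.252599) = -22.677402
  k3 = f(0.480000, -6.288807) = -46.341000
  k4 = f(0.640000, -17.489542) = -324.772799
  p ← -2.660422 + (0.32/6)·(k1 + 2k2 + 2k3 + k4) = -27.874327
p(0.64) ≈ -27.8743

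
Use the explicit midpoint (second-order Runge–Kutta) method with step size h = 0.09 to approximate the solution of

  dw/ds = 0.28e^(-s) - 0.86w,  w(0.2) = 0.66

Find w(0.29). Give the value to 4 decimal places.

0.6298

Midpoint: k1 = f(s_n, w_n); k2 = f(s_n + h/2, w_n + (h/2)·k1); w_{n+1} = w_n + h·k2.
s=0.200000, w=0.660000:
  k1 = f(0.200000, 0.660000) = -0.338355
  k2 = f(0.245000, 0.644774) = -0.335348
  w ← 0.660000 + 0.09·(-0.335348) = 0.629819
w(0.29) ≈ 0.6298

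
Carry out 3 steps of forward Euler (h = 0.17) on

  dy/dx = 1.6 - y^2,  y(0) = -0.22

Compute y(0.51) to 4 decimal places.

Euler: y_{n+1} = y_n + h·f(x_n, y_n).
x=0.000000, y=-0.220000: f=1.551600 → y ← -0.220000 + 0.17·1.551600 = 0.043772
x=0.170000, y=0.043772: f=1.598084 → y ← 0.043772 + 0.17·1.598084 = 0.315446
x=0.340000, y=0.315446: f=1.500494 → y ← 0.315446 + 0.17·1.500494 = 0.570530
y(0.51) ≈ 0.5705

0.5705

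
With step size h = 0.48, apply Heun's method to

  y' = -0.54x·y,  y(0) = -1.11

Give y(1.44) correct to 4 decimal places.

-0.6345

Heun: k1 = f(x_n, y_n); k2 = f(x_n + h, y_n + h·k1); y_{n+1} = y_n + (h/2)·(k1 + k2).
x=0.000000, y=-1.110000:
  k1 = f(0.000000, -1.110000) = 0.000000
  k2 = f(0.480000, -1.110000) = 0.287712
  y ← -1.110000 + (0.48/2)·(0.000000 + 0.287712) = -1.040949
x=0.480000, y=-1.040949:
  k1 = f(0.480000, -1.040949) = 0.269814
  k2 = f(0.960000, -0.911438) = 0.472490
  y ← -1.040949 + (0.48/2)·(0.269814 + 0.472490) = -0.862796
x=0.960000, y=-0.862796:
  k1 = f(0.960000, -0.862796) = 0.447274
  k2 = f(1.440000, -0.648105) = 0.503966
  y ← -0.862796 + (0.48/2)·(0.447274 + 0.503966) = -0.634499
y(1.44) ≈ -0.6345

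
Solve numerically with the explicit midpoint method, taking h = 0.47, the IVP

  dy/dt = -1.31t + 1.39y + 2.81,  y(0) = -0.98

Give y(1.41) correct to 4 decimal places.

2.3501

Midpoint: k1 = f(t_n, y_n); k2 = f(t_n + h/2, y_n + (h/2)·k1); y_{n+1} = y_n + h·k2.
t=0.000000, y=-0.980000:
  k1 = f(0.000000, -0.980000) = 1.447800
  k2 = f(0.235000, -0.639767) = 1.612874
  y ← -0.980000 + 0.47·1.612874 = -0.221949
t=0.470000, y=-0.221949:
  k1 = f(0.470000, -0.221949) = 1.885790
  k2 = f(0.705000, 0.221211) = 2.193934
  y ← -0.221949 + 0.47·2.193934 = 0.809200
t=0.940000, y=0.809200:
  k1 = f(0.940000, 0.809200) = 2.703388
  k2 = f(1.175000, 1.444496) = 3.278599
  y ← 0.809200 + 0.47·3.278599 = 2.350141
y(1.41) ≈ 2.3501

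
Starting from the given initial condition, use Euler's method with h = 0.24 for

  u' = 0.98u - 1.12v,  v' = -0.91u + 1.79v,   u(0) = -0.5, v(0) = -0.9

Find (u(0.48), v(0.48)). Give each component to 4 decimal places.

-0.1475, -1.6012

Euler on (u,v): u_{n+1} = u_n + h·u', v_{n+1} = v_n + h·v'.
0.000000: (-0.500000, -0.900000); f=(0.518000, -1.156000) → (-0.375680, -1.177440)
0.240000: (-0.375680, -1.177440); f=(0.950566, -1.765749) → (-0.147544, -1.601220)
(u(0.48), v(0.48)) ≈ (-0.1475, -1.6012)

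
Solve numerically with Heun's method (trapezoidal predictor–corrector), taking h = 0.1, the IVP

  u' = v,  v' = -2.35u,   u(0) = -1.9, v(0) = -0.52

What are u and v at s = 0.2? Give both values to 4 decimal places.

-1.9137, 0.3869

Heun on (u,v): k1 = f(s_n, state_n); k2 = f(s_n + h, state_n + h·k1); state_{n+1} = state_n + (h/2)·(k1 + k2).
0.000000: (-1.900000, -0.520000)
  k1 = (-0.520000, 4.465000)
  predictor → (-1.952000, -0.073500)
  k2 = (-0.073500, 4.587200)
  → (-1.929675, -0.067390)
0.100000: (-1.929675, -0.067390)
  k1 = (-0.067390, 4.534736)
  predictor → (-1.936414, 0.386084)
  k2 = (0.386084, 4.550573)
  → (-1.913740, 0.386875)
(u(0.2), v(0.2)) ≈ (-1.9137, 0.3869)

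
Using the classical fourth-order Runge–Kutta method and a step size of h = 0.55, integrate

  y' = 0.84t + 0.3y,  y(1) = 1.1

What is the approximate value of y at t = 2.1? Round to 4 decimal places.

3.1938

RK4: k1 = f(t_n, y_n); k2 = f(t_n + h/2, y_n + (h/2)·k1); k3 = f(t_n + h/2, y_n + (h/2)·k2); k4 = f(t_n + h, y_n + h·k3); y_{n+1} = y_n + (h/6)·(k1 + 2k2 + 2k3 + k4).
t=1.000000, y=1.100000:
  k1 = f(1.000000, 1.100000) = 1.170000
  k2 = f(1.275000, 1.421750) = 1.497525
  k3 = f(1.275000, 1.511819) = 1.524546
  k4 = f(1.550000, 1.938500) = 1.883550
  y ← 1.100000 + (0.55/6)·(k1 + 2k2 + 2k3 + k4) = 1.933955
t=1.550000, y=1.933955:
  k1 = f(1.550000, 1.933955) = 1.882187
  k2 = f(1.825000, 2.451556) = 2.268467
  k3 = f(1.825000, 2.557783) = 2.300335
  k4 = f(2.100000, 3.199139) = 2.723742
  y ← 1.933955 + (0.55/6)·(k1 + 2k2 + 2k3 + k4) = 3.193779
y(2.1) ≈ 3.1938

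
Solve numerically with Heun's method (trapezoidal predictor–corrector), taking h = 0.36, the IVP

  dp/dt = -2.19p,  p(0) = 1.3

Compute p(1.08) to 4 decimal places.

0.1853

Heun: k1 = f(t_n, p_n); k2 = f(t_n + h, p_n + h·k1); p_{n+1} = p_n + (h/2)·(k1 + k2).
t=0.000000, p=1.300000:
  k1 = f(0.000000, 1.300000) = -2.847000
  k2 = f(0.360000, 0.275080) = -0.602425
  p ← 1.300000 + (0.36/2)·(-2.847000 + (-0.602425)) = 0.679103
t=0.360000, p=0.679103:
  k1 = f(0.360000, 0.679103) = -1.487237
  k2 = f(0.720000, 0.143698) = -0.314699
  p ← 0.679103 + (0.36/2)·(-1.487237 + (-0.314699)) = 0.354755
t=0.720000, p=0.354755:
  k1 = f(0.720000, 0.354755) = -0.776913
  k2 = f(1.080000, 0.075066) = -0.164395
  p ← 0.354755 + (0.36/2)·(-0.776913 + (-0.164395)) = 0.185320
p(1.08) ≈ 0.1853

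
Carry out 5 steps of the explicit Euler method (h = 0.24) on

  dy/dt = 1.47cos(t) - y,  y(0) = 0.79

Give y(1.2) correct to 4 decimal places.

1.0531

Euler: y_{n+1} = y_n + h·f(t_n, y_n).
t=0.000000, y=0.790000: f=0.680000 → y ← 0.790000 + 0.24·0.680000 = 0.953200
t=0.240000, y=0.953200: f=0.474667 → y ← 0.953200 + 0.24·0.474667 = 1.067120
t=0.480000, y=1.067120: f=0.236762 → y ← 1.067120 + 0.24·0.236762 = 1.123943
t=0.720000, y=1.123943: f=-0.018789 → y ← 1.123943 + 0.24·(-0.018789) = 1.119434
t=0.960000, y=1.119434: f=-0.276359 → y ← 1.119434 + 0.24·(-0.276359) = 1.053108
y(1.2) ≈ 1.0531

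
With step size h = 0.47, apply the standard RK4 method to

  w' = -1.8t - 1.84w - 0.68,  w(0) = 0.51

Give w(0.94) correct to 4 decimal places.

RK4: k1 = f(t_n, w_n); k2 = f(t_n + h/2, w_n + (h/2)·k1); k3 = f(t_n + h/2, w_n + (h/2)·k2); k4 = f(t_n + h, w_n + h·k3); w_{n+1} = w_n + (h/6)·(k1 + 2k2 + 2k3 + k4).
t=0.000000, w=0.510000:
  k1 = f(0.000000, 0.510000) = -1.618400
  k2 = f(0.235000, 0.129676) = -1.341604
  k3 = f(0.235000, 0.194723) = -1.461290
  k4 = f(0.470000, -0.176807) = -1.200676
  w ← 0.510000 + (0.47/6)·(k1 + 2k2 + 2k3 + k4) = -0.149948
t=0.470000, w=-0.149948:
  k1 = f(0.470000, -0.149948) = -1.250096
  k2 = f(0.705000, -0.443720) = -1.132555
  k3 = f(0.705000, -0.416098) = -1.183380
  k4 = f(0.940000, -0.706136) = -1.072710
  w ← -0.149948 + (0.47/6)·(k1 + 2k2 + 2k3 + k4) = -0.694731
w(0.94) ≈ -0.6947

-0.6947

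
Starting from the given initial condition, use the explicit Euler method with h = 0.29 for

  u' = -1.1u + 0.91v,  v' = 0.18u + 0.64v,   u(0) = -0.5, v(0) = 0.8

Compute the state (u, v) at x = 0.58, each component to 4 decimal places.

0.1553, 1.0868

Euler on (u,v): u_{n+1} = u_n + h·u', v_{n+1} = v_n + h·v'.
0.000000: (-0.500000, 0.800000); f=(1.278000, 0.422000) → (-0.129380, 0.922380)
0.290000: (-0.129380, 0.922380); f=(0.981684, 0.567035) → (0.155308, 1.086820)
(u(0.58), v(0.58)) ≈ (0.1553, 1.0868)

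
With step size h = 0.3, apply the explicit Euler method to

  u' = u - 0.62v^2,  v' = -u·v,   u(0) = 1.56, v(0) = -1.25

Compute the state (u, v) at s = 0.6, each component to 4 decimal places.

2.1763, -0.3184

Euler on (u,v): u_{n+1} = u_n + h·u', v_{n+1} = v_n + h·v'.
0.000000: (1.560000, -1.250000); f=(0.591250, 1.950000) → (1.737375, -0.665000)
0.300000: (1.737375, -0.665000); f=(1.463196, 1.155354) → (2.176334, -0.318394)
(u(0.6), v(0.6)) ≈ (2.1763, -0.3184)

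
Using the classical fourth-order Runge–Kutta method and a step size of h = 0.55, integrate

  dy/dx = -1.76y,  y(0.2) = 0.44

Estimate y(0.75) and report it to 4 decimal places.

RK4: k1 = f(x_n, y_n); k2 = f(x_n + h/2, y_n + (h/2)·k1); k3 = f(x_n + h/2, y_n + (h/2)·k2); k4 = f(x_n + h, y_n + h·k3); y_{n+1} = y_n + (h/6)·(k1 + 2k2 + 2k3 + k4).
x=0.200000, y=0.440000:
  k1 = f(0.200000, 0.440000) = -0.774400
  k2 = f(0.475000, 0.227040) = -0.399590
  k3 = f(0.475000, 0.330113) = -0.580998
  k4 = f(0.750000, 0.120451) = -0.211994
  y ← 0.440000 + (0.55/6)·(k1 + 2k2 + 2k3 + k4) = 0.169806
y(0.75) ≈ 0.1698

0.1698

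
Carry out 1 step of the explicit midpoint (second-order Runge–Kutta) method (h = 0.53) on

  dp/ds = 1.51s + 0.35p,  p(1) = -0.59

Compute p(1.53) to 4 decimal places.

Midpoint: k1 = f(s_n, p_n); k2 = f(s_n + h/2, p_n + (h/2)·k1); p_{n+1} = p_n + h·k2.
s=1.000000, p=-0.590000:
  k1 = f(1.000000, -0.590000) = 1.303500
  k2 = f(1.265000, -0.244572) = 1.824550
  p ← -0.590000 + 0.53·1.824550 = 0.377011
p(1.53) ≈ 0.3770

0.3770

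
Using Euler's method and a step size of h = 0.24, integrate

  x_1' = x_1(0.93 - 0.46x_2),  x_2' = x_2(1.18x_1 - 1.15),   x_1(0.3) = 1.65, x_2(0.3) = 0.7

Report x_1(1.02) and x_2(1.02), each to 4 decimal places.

2.3681, 1.3965

Euler on (x_1,x_2): x_1_{n+1} = x_1_n + h·x_1', x_2_{n+1} = x_2_n + h·x_2'.
0.300000: (1.650000, 0.700000); f=(1.003200, 0.557900) → (1.890768, 0.833896)
0.540000: (1.890768, 0.833896); f=(1.033130, 0.901530) → (2.138719, 1.050263)
0.780000: (2.138719, 1.050263); f=(0.955749, 1.442735) → (2.368099, 1.396520)
(x_1(1.02), x_2(1.02)) ≈ (2.3681, 1.3965)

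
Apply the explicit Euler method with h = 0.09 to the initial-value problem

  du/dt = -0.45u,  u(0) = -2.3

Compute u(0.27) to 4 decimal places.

-2.0317

Euler: u_{n+1} = u_n + h·f(t_n, u_n).
t=0.000000, u=-2.300000: f=1.035000 → u ← -2.300000 + 0.09·1.035000 = -2.206850
t=0.090000, u=-2.206850: f=0.993082 → u ← -2.206850 + 0.09·0.993082 = -2.117473
t=0.180000, u=-2.117473: f=0.952863 → u ← -2.117473 + 0.09·0.952863 = -2.031715
u(0.27) ≈ -2.0317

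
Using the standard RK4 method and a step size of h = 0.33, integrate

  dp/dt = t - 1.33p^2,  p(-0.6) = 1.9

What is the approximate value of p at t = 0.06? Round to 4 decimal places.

RK4: k1 = f(t_n, p_n); k2 = f(t_n + h/2, p_n + (h/2)·k1); k3 = f(t_n + h/2, p_n + (h/2)·k2); k4 = f(t_n + h, p_n + h·k3); p_{n+1} = p_n + (h/6)·(k1 + 2k2 + 2k3 + k4).
t=-0.600000, p=1.900000:
  k1 = f(-0.600000, 1.900000) = -5.401300
  k2 = f(-0.435000, 1.008785) = -1.788472
  k3 = f(-0.435000, 1.604902) = -3.860695
  k4 = f(-0.270000, 0.625971) = -0.791146
  p ← 1.900000 + (0.33/6)·(k1 + 2k2 + 2k3 + k4) = 0.938007
t=-0.270000, p=0.938007:
  k1 = f(-0.270000, 0.938007) = -1.440210
  k2 = f(-0.105000, 0.700372) = -0.757394
  k3 = f(-0.105000, 0.813037) = -0.984169
  k4 = f(0.060000, 0.613231) = -0.440150
  p ← 0.938007 + (0.33/6)·(k1 + 2k2 + 2k3 + k4) = 0.643015
p(0.06) ≈ 0.6430

0.6430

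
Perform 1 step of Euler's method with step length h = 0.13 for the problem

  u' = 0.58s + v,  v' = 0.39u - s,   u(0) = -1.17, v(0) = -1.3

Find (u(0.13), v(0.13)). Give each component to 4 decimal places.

-1.3390, -1.3593

Euler on (u,v): u_{n+1} = u_n + h·u', v_{n+1} = v_n + h·v'.
0.000000: (-1.170000, -1.300000); f=(-1.300000, -0.456300) → (-1.339000, -1.359319)
(u(0.13), v(0.13)) ≈ (-1.3390, -1.3593)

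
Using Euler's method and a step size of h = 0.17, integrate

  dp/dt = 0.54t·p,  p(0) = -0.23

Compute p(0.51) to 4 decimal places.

Euler: p_{n+1} = p_n + h·f(t_n, p_n).
t=0.000000, p=-0.230000: f=0.000000 → p ← -0.230000 + 0.17·0.000000 = -0.230000
t=0.170000, p=-0.230000: f=-0.021114 → p ← -0.230000 + 0.17·(-0.021114) = -0.233589
t=0.340000, p=-0.233589: f=-0.042887 → p ← -0.233589 + 0.17·(-0.042887) = -0.240880
p(0.51) ≈ -0.2409

-0.2409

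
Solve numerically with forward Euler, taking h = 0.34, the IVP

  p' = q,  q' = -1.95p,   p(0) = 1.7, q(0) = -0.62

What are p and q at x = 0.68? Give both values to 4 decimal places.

Euler on (p,q): p_{n+1} = p_n + h·p', q_{n+1} = q_n + h·q'.
0.000000: (1.700000, -0.620000); f=(-0.620000, -3.315000) → (1.489200, -1.747100)
0.340000: (1.489200, -1.747100); f=(-1.747100, -2.903940) → (0.895186, -2.734440)
(p(0.68), q(0.68)) ≈ (0.8952, -2.7344)

0.8952, -2.7344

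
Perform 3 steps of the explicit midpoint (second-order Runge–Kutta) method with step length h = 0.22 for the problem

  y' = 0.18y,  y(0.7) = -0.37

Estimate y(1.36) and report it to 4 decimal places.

Midpoint: k1 = f(t_n, y_n); k2 = f(t_n + h/2, y_n + (h/2)·k1); y_{n+1} = y_n + h·k2.
t=0.700000, y=-0.370000:
  k1 = f(0.700000, -0.370000) = -0.066600
  k2 = f(0.810000, -0.377326) = -0.067919
  y ← -0.370000 + 0.22·(-0.067919) = -0.384942
t=0.920000, y=-0.384942:
  k1 = f(0.920000, -0.384942) = -0.069290
  k2 = f(1.030000, -0.392564) = -0.070662
  y ← -0.384942 + 0.22·(-0.070662) = -0.400488
t=1.140000, y=-0.400488:
  k1 = f(1.140000, -0.400488) = -0.072088
  k2 = f(1.250000, -0.408417) = -0.073515
  y ← -0.400488 + 0.22·(-0.073515) = -0.416661
y(1.36) ≈ -0.4167

-0.4167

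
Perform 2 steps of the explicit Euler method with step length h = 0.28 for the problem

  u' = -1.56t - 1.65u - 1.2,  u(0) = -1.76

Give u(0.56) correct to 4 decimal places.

-1.1485

Euler: u_{n+1} = u_n + h·f(t_n, u_n).
t=0.000000, u=-1.760000: f=1.704000 → u ← -1.760000 + 0.28·1.704000 = -1.282880
t=0.280000, u=-1.282880: f=0.479952 → u ← -1.282880 + 0.28·0.479952 = -1.148493
u(0.56) ≈ -1.1485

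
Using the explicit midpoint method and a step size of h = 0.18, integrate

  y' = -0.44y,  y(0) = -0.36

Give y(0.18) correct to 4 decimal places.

Midpoint: k1 = f(t_n, y_n); k2 = f(t_n + h/2, y_n + (h/2)·k1); y_{n+1} = y_n + h·k2.
t=0.000000, y=-0.360000:
  k1 = f(0.000000, -0.360000) = 0.158400
  k2 = f(0.090000, -0.345744) = 0.152127
  y ← -0.360000 + 0.18·0.152127 = -0.332617
y(0.18) ≈ -0.3326

-0.3326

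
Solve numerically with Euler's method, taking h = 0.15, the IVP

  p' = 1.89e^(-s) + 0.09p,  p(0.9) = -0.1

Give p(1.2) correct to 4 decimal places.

Euler: p_{n+1} = p_n + h·f(s_n, p_n).
s=0.900000, p=-0.100000: f=0.759417 → p ← -0.100000 + 0.15·0.759417 = 0.013912
s=1.050000, p=0.013912: f=0.662634 → p ← 0.013912 + 0.15·0.662634 = 0.113308
p(1.2) ≈ 0.1133

0.1133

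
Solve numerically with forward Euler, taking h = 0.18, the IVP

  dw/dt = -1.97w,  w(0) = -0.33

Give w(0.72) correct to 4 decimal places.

Euler: w_{n+1} = w_n + h·f(t_n, w_n).
t=0.000000, w=-0.330000: f=0.650100 → w ← -0.330000 + 0.18·0.650100 = -0.212982
t=0.180000, w=-0.212982: f=0.419575 → w ← -0.212982 + 0.18·0.419575 = -0.137459
t=0.360000, w=-0.137459: f=0.270793 → w ← -0.137459 + 0.18·0.270793 = -0.088716
t=0.540000, w=-0.088716: f=0.174770 → w ← -0.088716 + 0.18·0.174770 = -0.057257
w(0.72) ≈ -0.0573

-0.0573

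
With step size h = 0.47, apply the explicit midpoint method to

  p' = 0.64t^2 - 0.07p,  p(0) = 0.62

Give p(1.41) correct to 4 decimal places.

Midpoint: k1 = f(t_n, p_n); k2 = f(t_n + h/2, p_n + (h/2)·k1); p_{n+1} = p_n + h·k2.
t=0.000000, p=0.620000:
  k1 = f(0.000000, 0.620000) = -0.043400
  k2 = f(0.235000, 0.609801) = -0.007342
  p ← 0.620000 + 0.47·(-0.007342) = 0.616549
t=0.470000, p=0.616549:
  k1 = f(0.470000, 0.616549) = 0.098218
  k2 = f(0.705000, 0.639630) = 0.273322
  p ← 0.616549 + 0.47·0.273322 = 0.745011
t=0.940000, p=0.745011:
  k1 = f(0.940000, 0.745011) = 0.513353
  k2 = f(1.175000, 0.865649) = 0.823005
  p ← 0.745011 + 0.47·0.823005 = 1.131823
p(1.41) ≈ 1.1318

1.1318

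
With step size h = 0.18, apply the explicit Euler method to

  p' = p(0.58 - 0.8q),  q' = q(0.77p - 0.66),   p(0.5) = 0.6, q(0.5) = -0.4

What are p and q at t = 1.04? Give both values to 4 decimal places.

Euler on (p,q): p_{n+1} = p_n + h·p', q_{n+1} = q_n + h·q'.
0.500000: (0.600000, -0.400000); f=(0.540000, 0.079200) → (0.697200, -0.385744)
0.680000: (0.697200, -0.385744); f=(0.619529, 0.047507) → (0.808715, -0.377193)
0.860000: (0.808715, -0.377193); f=(0.713088, 0.014065) → (0.937071, -0.374661)
(p(1.04), q(1.04)) ≈ (0.9371, -0.3747)

0.9371, -0.3747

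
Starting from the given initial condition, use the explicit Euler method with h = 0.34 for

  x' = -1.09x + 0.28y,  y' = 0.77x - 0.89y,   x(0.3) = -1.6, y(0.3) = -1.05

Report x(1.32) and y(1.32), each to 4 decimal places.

-0.6115, -0.9731

Euler on (x,y): x_{n+1} = x_n + h·x', y_{n+1} = y_n + h·y'.
0.300000: (-1.600000, -1.050000); f=(1.450000, -0.297500) → (-1.107000, -1.151150)
0.640000: (-1.107000, -1.151150); f=(0.884308, 0.172134) → (-0.806335, -1.092625)
0.980000: (-0.806335, -1.092625); f=(0.572971, 0.351558) → (-0.611525, -0.973095)
(x(1.32), y(1.32)) ≈ (-0.6115, -0.9731)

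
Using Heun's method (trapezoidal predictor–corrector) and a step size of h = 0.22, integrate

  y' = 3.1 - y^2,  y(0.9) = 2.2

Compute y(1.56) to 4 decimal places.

1.8218

Heun: k1 = f(t_n, y_n); k2 = f(t_n + h, y_n + h·k1); y_{n+1} = y_n + (h/2)·(k1 + k2).
t=0.900000, y=2.200000:
  k1 = f(0.900000, 2.200000) = -1.740000
  k2 = f(1.120000, 1.817200) = -0.202216
  y ← 2.200000 + (0.22/2)·(-1.740000 + (-0.202216)) = 1.986356
t=1.120000, y=1.986356:
  k1 = f(1.120000, 1.986356) = -0.845611
  k2 = f(1.340000, 1.800322) = -0.141159
  y ← 1.986356 + (0.22/2)·(-0.845611 + (-0.141159)) = 1.877812
t=1.340000, y=1.877812:
  k1 = f(1.340000, 1.877812) = -0.426176
  k2 = f(1.560000, 1.784053) = -0.082844
  y ← 1.877812 + (0.22/2)·(-0.426176 + (-0.082844)) = 1.821819
y(1.56) ≈ 1.8218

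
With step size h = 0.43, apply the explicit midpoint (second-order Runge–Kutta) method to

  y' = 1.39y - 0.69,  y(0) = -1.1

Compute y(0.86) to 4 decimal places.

Midpoint: k1 = f(x_n, y_n); k2 = f(x_n + h/2, y_n + (h/2)·k1); y_{n+1} = y_n + h·k2.
x=0.000000, y=-1.100000:
  k1 = f(0.000000, -1.100000) = -2.219000
  k2 = f(0.215000, -1.577085) = -2.882148
  y ← -1.100000 + 0.43·(-2.882148) = -2.339324
x=0.430000, y=-2.339324:
  k1 = f(0.430000, -2.339324) = -3.941660
  k2 = f(0.645000, -3.186781) = -5.119625
  y ← -2.339324 + 0.43·(-5.119625) = -4.540762
y(0.86) ≈ -4.5408

-4.5408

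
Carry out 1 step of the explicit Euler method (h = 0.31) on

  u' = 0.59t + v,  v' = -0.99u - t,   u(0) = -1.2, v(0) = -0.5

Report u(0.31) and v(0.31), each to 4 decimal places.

-1.3550, -0.1317

Euler on (u,v): u_{n+1} = u_n + h·u', v_{n+1} = v_n + h·v'.
0.000000: (-1.200000, -0.500000); f=(-0.500000, 1.188000) → (-1.355000, -0.131720)
(u(0.31), v(0.31)) ≈ (-1.3550, -0.1317)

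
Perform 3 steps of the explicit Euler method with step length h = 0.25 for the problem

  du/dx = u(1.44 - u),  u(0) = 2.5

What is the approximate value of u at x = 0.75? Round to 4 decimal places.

1.5660

Euler: u_{n+1} = u_n + h·f(x_n, u_n).
x=0.000000, u=2.500000: f=-2.650000 → u ← 2.500000 + 0.25·(-2.650000) = 1.837500
x=0.250000, u=1.837500: f=-0.730406 → u ← 1.837500 + 0.25·(-0.730406) = 1.654898
x=0.500000, u=1.654898: f=-0.355635 → u ← 1.654898 + 0.25·(-0.355635) = 1.565990
u(0.75) ≈ 1.5660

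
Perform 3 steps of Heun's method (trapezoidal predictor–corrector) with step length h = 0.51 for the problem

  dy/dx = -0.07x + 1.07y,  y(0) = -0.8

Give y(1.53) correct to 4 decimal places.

Heun: k1 = f(x_n, y_n); k2 = f(x_n + h, y_n + h·k1); y_{n+1} = y_n + (h/2)·(k1 + k2).
x=0.000000, y=-0.800000:
  k1 = f(0.000000, -0.800000) = -0.856000
  k2 = f(0.510000, -1.236560) = -1.358819
  y ← -0.800000 + (0.51/2)·(-0.856000 + (-1.358819)) = -1.364779
x=0.510000, y=-1.364779:
  k1 = f(0.510000, -1.364779) = -1.496013
  k2 = f(1.020000, -2.127746) = -2.348088
  y ← -1.364779 + (0.51/2)·(-1.496013 + (-2.348088)) = -2.345025
x=1.020000, y=-2.345025:
  k1 = f(1.020000, -2.345025) = -2.580576
  k2 = f(1.530000, -3.661119) = -4.024497
  y ← -2.345025 + (0.51/2)·(-2.580576 + (-4.024497)) = -4.029318
y(1.53) ≈ -4.0293

-4.0293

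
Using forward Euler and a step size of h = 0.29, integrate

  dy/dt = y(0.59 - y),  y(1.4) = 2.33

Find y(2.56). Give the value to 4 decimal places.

Euler: y_{n+1} = y_n + h·f(t_n, y_n).
t=1.400000, y=2.330000: f=-4.054200 → y ← 2.330000 + 0.29·(-4.054200) = 1.154282
t=1.690000, y=1.154282: f=-0.651341 → y ← 1.154282 + 0.29·(-0.651341) = 0.965393
t=1.980000, y=0.965393: f=-0.362402 → y ← 0.965393 + 0.29·(-0.362402) = 0.860297
t=2.270000, y=0.860297: f=-0.232535 → y ← 0.860297 + 0.29·(-0.232535) = 0.792861
y(2.56) ≈ 0.7929

0.7929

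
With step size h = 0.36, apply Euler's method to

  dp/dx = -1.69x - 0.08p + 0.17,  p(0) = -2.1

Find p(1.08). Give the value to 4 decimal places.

Euler: p_{n+1} = p_n + h·f(x_n, p_n).
x=0.000000, p=-2.100000: f=0.338000 → p ← -2.100000 + 0.36·0.338000 = -1.978320
x=0.360000, p=-1.978320: f=-0.280134 → p ← -1.978320 + 0.36·(-0.280134) = -2.079168
x=0.720000, p=-2.079168: f=-0.880467 → p ← -2.079168 + 0.36·(-0.880467) = -2.396136
p(1.08) ≈ -2.3961

-2.3961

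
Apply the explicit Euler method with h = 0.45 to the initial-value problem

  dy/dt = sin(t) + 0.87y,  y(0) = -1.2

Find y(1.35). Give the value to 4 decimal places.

Euler: y_{n+1} = y_n + h·f(t_n, y_n).
t=0.000000, y=-1.200000: f=-1.044000 → y ← -1.200000 + 0.45·(-1.044000) = -1.669800
t=0.450000, y=-1.669800: f=-1.017760 → y ← -1.669800 + 0.45·(-1.017760) = -2.127792
t=0.900000, y=-2.127792: f=-1.067852 → y ← -2.127792 + 0.45·(-1.067852) = -2.608326
y(1.35) ≈ -2.6083

-2.6083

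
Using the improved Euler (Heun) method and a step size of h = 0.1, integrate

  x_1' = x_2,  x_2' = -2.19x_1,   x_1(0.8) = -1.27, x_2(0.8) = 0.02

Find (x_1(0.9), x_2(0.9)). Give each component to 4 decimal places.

-1.2541, 0.2979

Heun on (x_1,x_2): k1 = f(t_n, state_n); k2 = f(t_n + h, state_n + h·k1); state_{n+1} = state_n + (h/2)·(k1 + k2).
0.800000: (-1.270000, 0.020000)
  k1 = (0.020000, 2.781300)
  predictor → (-1.268000, 0.298130)
  k2 = (0.298130, 2.776920)
  → (-1.254093, 0.297911)
(x_1(0.9), x_2(0.9)) ≈ (-1.2541, 0.2979)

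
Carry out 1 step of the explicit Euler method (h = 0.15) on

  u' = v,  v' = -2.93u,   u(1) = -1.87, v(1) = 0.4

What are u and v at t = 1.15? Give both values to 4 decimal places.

Euler on (u,v): u_{n+1} = u_n + h·u', v_{n+1} = v_n + h·v'.
1.000000: (-1.870000, 0.400000); f=(0.400000, 5.479100) → (-1.810000, 1.221865)
(u(1.15), v(1.15)) ≈ (-1.8100, 1.2219)

-1.8100, 1.2219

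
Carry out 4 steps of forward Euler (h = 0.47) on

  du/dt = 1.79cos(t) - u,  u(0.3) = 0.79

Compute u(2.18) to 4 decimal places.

Euler: u_{n+1} = u_n + h·f(t_n, u_n).
t=0.300000, u=0.790000: f=0.920052 → u ← 0.790000 + 0.47·0.920052 = 1.222425
t=0.770000, u=1.222425: f=0.062636 → u ← 1.222425 + 0.47·0.062636 = 1.251863
t=1.240000, u=1.251863: f=-0.670478 → u ← 1.251863 + 0.47·(-0.670478) = 0.936739
t=1.710000, u=0.936739: f=-1.185109 → u ← 0.936739 + 0.47·(-1.185109) = 0.379737
u(2.18) ≈ 0.3797

0.3797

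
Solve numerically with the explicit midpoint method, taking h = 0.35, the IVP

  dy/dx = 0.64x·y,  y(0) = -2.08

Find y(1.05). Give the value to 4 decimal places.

Midpoint: k1 = f(x_n, y_n); k2 = f(x_n + h/2, y_n + (h/2)·k1); y_{n+1} = y_n + h·k2.
x=0.000000, y=-2.080000:
  k1 = f(0.000000, -2.080000) = 0.000000
  k2 = f(0.175000, -2.080000) = -0.232960
  y ← -2.080000 + 0.35·(-0.232960) = -2.161536
x=0.350000, y=-2.161536:
  k1 = f(0.350000, -2.161536) = -0.484184
  k2 = f(0.525000, -2.246268) = -0.754746
  y ← -2.161536 + 0.35·(-0.754746) = -2.425697
x=0.700000, y=-2.425697:
  k1 = f(0.700000, -2.425697) = -1.086712
  k2 = f(0.875000, -2.615872) = -1.464888
  y ← -2.425697 + 0.35·(-1.464888) = -2.938408
y(1.05) ≈ -2.9384

-2.9384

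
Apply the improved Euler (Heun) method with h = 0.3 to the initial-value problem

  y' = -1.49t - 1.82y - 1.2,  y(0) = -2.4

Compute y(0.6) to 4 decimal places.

Heun: k1 = f(t_n, y_n); k2 = f(t_n + h, y_n + h·k1); y_{n+1} = y_n + (h/2)·(k1 + k2).
t=0.000000, y=-2.400000:
  k1 = f(0.000000, -2.400000) = 3.168000
  k2 = f(0.300000, -1.449600) = 0.991272
  y ← -2.400000 + (0.3/2)·(3.168000 + 0.991272) = -1.776109
t=0.300000, y=-1.776109:
  k1 = f(0.300000, -1.776109) = 1.585519
  k2 = f(0.600000, -1.300454) = 0.272826
  y ← -1.776109 + (0.3/2)·(1.585519 + 0.272826) = -1.497358
y(0.6) ≈ -1.4974

-1.4974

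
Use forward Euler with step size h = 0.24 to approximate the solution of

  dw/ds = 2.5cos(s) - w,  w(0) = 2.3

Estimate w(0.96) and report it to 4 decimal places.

2.2229

Euler: w_{n+1} = w_n + h·f(s_n, w_n).
s=0.000000, w=2.300000: f=0.200000 → w ← 2.300000 + 0.24·0.200000 = 2.348000
s=0.240000, w=2.348000: f=0.080345 → w ← 2.348000 + 0.24·0.080345 = 2.367283
s=0.480000, w=2.367283: f=-0.149795 → w ← 2.367283 + 0.24·(-0.149795) = 2.331332
s=0.720000, w=2.331332: f=-0.451818 → w ← 2.331332 + 0.24·(-0.451818) = 2.222896
w(0.96) ≈ 2.2229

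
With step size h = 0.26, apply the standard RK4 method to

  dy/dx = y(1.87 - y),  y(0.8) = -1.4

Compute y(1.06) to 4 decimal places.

RK4: k1 = f(x_n, y_n); k2 = f(x_n + h/2, y_n + (h/2)·k1); k3 = f(x_n + h/2, y_n + (h/2)·k2); k4 = f(x_n + h, y_n + h·k3); y_{n+1} = y_n + (h/6)·(k1 + 2k2 + 2k3 + k4).
x=0.800000, y=-1.400000:
  k1 = f(0.800000, -1.400000) = -4.578000
  k2 = f(0.930000, -1.995140) = -7.711495
  k3 = f(0.930000, -2.402494) = -10.264644
  k4 = f(1.060000, -4.068807) = -24.163864
  y ← -1.400000 + (0.26/6)·(k1 + 2k2 + 2k3 + k4) = -4.203413
y(1.06) ≈ -4.2034

-4.2034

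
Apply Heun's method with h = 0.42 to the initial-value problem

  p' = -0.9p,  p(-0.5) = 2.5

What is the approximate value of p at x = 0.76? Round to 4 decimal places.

Heun: k1 = f(x_n, p_n); k2 = f(x_n + h, p_n + h·k1); p_{n+1} = p_n + (h/2)·(k1 + k2).
x=-0.500000, p=2.500000:
  k1 = f(-0.500000, 2.500000) = -2.250000
  k2 = f(-0.080000, 1.555000) = -1.399500
  p ← 2.500000 + (0.42/2)·(-2.250000 + (-1.399500)) = 1.733605
x=-0.080000, p=1.733605:
  k1 = f(-0.080000, 1.733605) = -1.560244
  k2 = f(0.340000, 1.078302) = -0.970472
  p ← 1.733605 + (0.42/2)·(-1.560244 + (-0.970472)) = 1.202155
x=0.340000, p=1.202155:
  k1 = f(0.340000, 1.202155) = -1.081939
  k2 = f(0.760000, 0.747740) = -0.672966
  p ← 1.202155 + (0.42/2)·(-1.081939 + (-0.672966)) = 0.833624
p(0.76) ≈ 0.8336

0.8336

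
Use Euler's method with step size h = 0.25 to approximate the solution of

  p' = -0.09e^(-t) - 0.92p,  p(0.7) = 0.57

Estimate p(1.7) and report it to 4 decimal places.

Euler: p_{n+1} = p_n + h·f(t_n, p_n).
t=0.700000, p=0.570000: f=-0.569093 → p ← 0.570000 + 0.25·(-0.569093) = 0.427727
t=0.950000, p=0.427727: f=-0.428315 → p ← 0.427727 + 0.25·(-0.428315) = 0.320648
t=1.200000, p=0.320648: f=-0.322104 → p ← 0.320648 + 0.25·(-0.322104) = 0.240122
t=1.450000, p=0.240122: f=-0.242024 → p ← 0.240122 + 0.25·(-0.242024) = 0.179616
p(1.7) ≈ 0.1796

0.1796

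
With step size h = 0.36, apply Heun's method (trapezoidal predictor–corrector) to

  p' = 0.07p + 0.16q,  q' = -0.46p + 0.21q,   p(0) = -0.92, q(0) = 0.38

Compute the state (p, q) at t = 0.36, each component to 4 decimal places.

-0.9161, 0.5680

Heun on (p,q): k1 = f(t_n, state_n); k2 = f(t_n + h, state_n + h·k1); state_{n+1} = state_n + (h/2)·(k1 + k2).
0.000000: (-0.920000, 0.380000)
  k1 = (-0.003600, 0.503000)
  predictor → (-0.921296, 0.561080)
  k2 = (0.025282, 0.541623)
  → (-0.916097, 0.568032)
(p(0.36), q(0.36)) ≈ (-0.9161, 0.5680)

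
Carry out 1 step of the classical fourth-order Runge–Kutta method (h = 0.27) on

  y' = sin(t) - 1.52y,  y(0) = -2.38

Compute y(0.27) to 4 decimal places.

RK4: k1 = f(t_n, y_n); k2 = f(t_n + h/2, y_n + (h/2)·k1); k3 = f(t_n + h/2, y_n + (h/2)·k2); k4 = f(t_n + h, y_n + h·k3); y_{n+1} = y_n + (h/6)·(k1 + 2k2 + 2k3 + k4).
t=0.000000, y=-2.380000:
  k1 = f(0.000000, -2.380000) = 3.617600
  k2 = f(0.135000, -1.891624) = 3.009859
  k3 = f(0.135000, -1.973669) = 3.134567
  k4 = f(0.270000, -1.533667) = 2.597905
  y ← -2.380000 + (0.27/6)·(k1 + 2k2 + 2k3 + k4) = -1.547304
y(0.27) ≈ -1.5473

-1.5473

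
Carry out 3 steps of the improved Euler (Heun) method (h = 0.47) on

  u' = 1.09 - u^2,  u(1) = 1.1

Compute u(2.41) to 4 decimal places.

1.0510

Heun: k1 = f(x_n, u_n); k2 = f(x_n + h, u_n + h·k1); u_{n+1} = u_n + (h/2)·(k1 + k2).
x=1.000000, u=1.100000:
  k1 = f(1.000000, 1.100000) = -0.120000
  k2 = f(1.470000, 1.043600) = 0.000899
  u ← 1.100000 + (0.47/2)·(-0.120000 + 0.000899) = 1.072011
x=1.470000, u=1.072011:
  k1 = f(1.470000, 1.072011) = -0.059208
  k2 = f(1.940000, 1.044183) = -0.000319
  u ← 1.072011 + (0.47/2)·(-0.059208 + (-0.000319)) = 1.058022
x=1.940000, u=1.058022:
  k1 = f(1.940000, 1.058022) = -0.029411
  k2 = f(2.410000, 1.044199) = -0.000352
  u ← 1.058022 + (0.47/2)·(-0.029411 + (-0.000352)) = 1.051028
u(2.41) ≈ 1.0510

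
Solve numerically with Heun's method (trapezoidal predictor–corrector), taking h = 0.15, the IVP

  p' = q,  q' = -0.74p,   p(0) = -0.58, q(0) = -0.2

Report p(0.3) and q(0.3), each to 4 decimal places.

-0.6202, -0.0657

Heun on (p,q): k1 = f(t_n, state_n); k2 = f(t_n + h, state_n + h·k1); state_{n+1} = state_n + (h/2)·(k1 + k2).
0.000000: (-0.580000, -0.200000)
  k1 = (-0.200000, 0.429200)
  predictor → (-0.610000, -0.135620)
  k2 = (-0.135620, 0.451400)
  → (-0.605171, -0.133955)
0.150000: (-0.605171, -0.133955)
  k1 = (-0.133955, 0.447827)
  predictor → (-0.625265, -0.066781)
  k2 = (-0.066781, 0.462696)
  → (-0.620227, -0.065666)
(p(0.3), q(0.3)) ≈ (-0.6202, -0.0657)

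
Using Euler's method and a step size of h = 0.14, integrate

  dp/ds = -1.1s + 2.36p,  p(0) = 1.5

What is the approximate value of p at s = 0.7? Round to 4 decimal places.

5.9524

Euler: p_{n+1} = p_n + h·f(s_n, p_n).
s=0.000000, p=1.500000: f=3.540000 → p ← 1.500000 + 0.14·3.540000 = 1.995600
s=0.140000, p=1.995600: f=4.555616 → p ← 1.995600 + 0.14·4.555616 = 2.633386
s=0.280000, p=2.633386: f=5.906792 → p ← 2.633386 + 0.14·5.906792 = 3.460337
s=0.420000, p=3.460337: f=7.704395 → p ← 3.460337 + 0.14·7.704395 = 4.538952
s=0.560000, p=4.538952: f=10.095928 → p ← 4.538952 + 0.14·10.095928 = 5.952382
p(0.7) ≈ 5.9524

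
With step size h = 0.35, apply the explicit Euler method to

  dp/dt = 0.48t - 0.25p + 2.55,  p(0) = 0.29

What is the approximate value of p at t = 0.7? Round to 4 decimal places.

Euler: p_{n+1} = p_n + h·f(t_n, p_n).
t=0.000000, p=0.290000: f=2.477500 → p ← 0.290000 + 0.35·2.477500 = 1.157125
t=0.350000, p=1.157125: f=2.428719 → p ← 1.157125 + 0.35·2.428719 = 2.007177
p(0.7) ≈ 2.0072

2.0072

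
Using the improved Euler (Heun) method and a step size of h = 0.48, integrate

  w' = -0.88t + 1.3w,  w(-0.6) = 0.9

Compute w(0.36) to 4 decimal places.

3.3624

Heun: k1 = f(t_n, w_n); k2 = f(t_n + h, w_n + h·k1); w_{n+1} = w_n + (h/2)·(k1 + k2).
t=-0.600000, w=0.900000:
  k1 = f(-0.600000, 0.900000) = 1.698000
  k2 = f(-0.120000, 1.715040) = 2.335152
  w ← 0.900000 + (0.48/2)·(1.698000 + 2.335152) = 1.867956
t=-0.120000, w=1.867956:
  k1 = f(-0.120000, 1.867956) = 2.533943
  k2 = f(0.360000, 3.084249) = 3.692724
  w ← 1.867956 + (0.48/2)·(2.533943 + 3.692724) = 3.362357
w(0.36) ≈ 3.3624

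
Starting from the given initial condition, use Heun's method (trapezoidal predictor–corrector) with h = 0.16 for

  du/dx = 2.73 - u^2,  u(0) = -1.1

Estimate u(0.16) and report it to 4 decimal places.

-0.8187

Heun: k1 = f(x_n, u_n); k2 = f(x_n + h, u_n + h·k1); u_{n+1} = u_n + (h/2)·(k1 + k2).
x=0.000000, u=-1.100000:
  k1 = f(0.000000, -1.100000) = 1.520000
  k2 = f(0.160000, -0.856800) = 1.995894
  u ← -1.100000 + (0.16/2)·(1.520000 + 1.995894) = -0.818728
u(0.16) ≈ -0.8187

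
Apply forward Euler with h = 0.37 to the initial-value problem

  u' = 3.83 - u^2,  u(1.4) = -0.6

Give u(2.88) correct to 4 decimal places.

Euler: u_{n+1} = u_n + h·f(t_n, u_n).
t=1.400000, u=-0.600000: f=3.470000 → u ← -0.600000 + 0.37·3.470000 = 0.683900
t=1.770000, u=0.683900: f=3.362281 → u ← 0.683900 + 0.37·3.362281 = 1.927944
t=2.140000, u=1.927944: f=0.113032 → u ← 1.927944 + 0.37·0.113032 = 1.969766
t=2.510000, u=1.969766: f=-0.049978 → u ← 1.969766 + 0.37·(-0.049978) = 1.951274
u(2.88) ≈ 1.9513

1.9513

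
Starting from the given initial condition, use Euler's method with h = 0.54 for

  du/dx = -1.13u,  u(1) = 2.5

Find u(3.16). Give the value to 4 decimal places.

Euler: u_{n+1} = u_n + h·f(x_n, u_n).
x=1.000000, u=2.500000: f=-2.825000 → u ← 2.500000 + 0.54·(-2.825000) = 0.974500
x=1.540000, u=0.974500: f=-1.101185 → u ← 0.974500 + 0.54·(-1.101185) = 0.379860
x=2.080000, u=0.379860: f=-0.429242 → u ← 0.379860 + 0.54·(-0.429242) = 0.148069
x=2.620000, u=0.148069: f=-0.167318 → u ← 0.148069 + 0.54·(-0.167318) = 0.057717
u(3.16) ≈ 0.0577

0.0577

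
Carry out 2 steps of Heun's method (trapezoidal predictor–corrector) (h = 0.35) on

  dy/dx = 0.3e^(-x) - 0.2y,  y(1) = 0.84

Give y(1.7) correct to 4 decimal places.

0.7820

Heun: k1 = f(x_n, y_n); k2 = f(x_n + h, y_n + h·k1); y_{n+1} = y_n + (h/2)·(k1 + k2).
x=1.000000, y=0.840000:
  k1 = f(1.000000, 0.840000) = -0.057636
  k2 = f(1.350000, 0.819827) = -0.086193
  y ← 0.840000 + (0.35/2)·(-0.057636 + (-0.086193)) = 0.814830
x=1.350000, y=0.814830:
  k1 = f(1.350000, 0.814830) = -0.085194
  k2 = f(1.700000, 0.785012) = -0.102197
  y ← 0.814830 + (0.35/2)·(-0.085194 + (-0.102197)) = 0.782036
y(1.7) ≈ 0.7820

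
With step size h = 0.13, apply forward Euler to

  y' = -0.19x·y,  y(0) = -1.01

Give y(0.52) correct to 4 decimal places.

-0.9907

Euler: y_{n+1} = y_n + h·f(x_n, y_n).
x=0.000000, y=-1.010000: f=0.000000 → y ← -1.010000 + 0.13·0.000000 = -1.010000
x=0.130000, y=-1.010000: f=0.024947 → y ← -1.010000 + 0.13·0.024947 = -1.006757
x=0.260000, y=-1.006757: f=0.049734 → y ← -1.006757 + 0.13·0.049734 = -1.000291
x=0.390000, y=-1.000291: f=0.074122 → y ← -1.000291 + 0.13·0.074122 = -0.990656
y(0.52) ≈ -0.9907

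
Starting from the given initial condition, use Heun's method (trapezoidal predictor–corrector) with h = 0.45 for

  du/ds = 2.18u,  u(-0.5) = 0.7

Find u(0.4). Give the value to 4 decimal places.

Heun: k1 = f(s_n, u_n); k2 = f(s_n + h, u_n + h·k1); u_{n+1} = u_n + (h/2)·(k1 + k2).
s=-0.500000, u=0.700000:
  k1 = f(-0.500000, 0.700000) = 1.526000
  k2 = f(-0.050000, 1.386700) = 3.023006
  u ← 0.700000 + (0.45/2)·(1.526000 + 3.023006) = 1.723526
s=-0.050000, u=1.723526:
  k1 = f(-0.050000, 1.723526) = 3.757287
  k2 = f(0.400000, 3.414306) = 7.443186
  u ← 1.723526 + (0.45/2)·(3.757287 + 7.443186) = 4.243633
u(0.4) ≈ 4.2436

4.2436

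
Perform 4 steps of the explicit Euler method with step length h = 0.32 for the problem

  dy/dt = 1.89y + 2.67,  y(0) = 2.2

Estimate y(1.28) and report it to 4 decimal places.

Euler: y_{n+1} = y_n + h·f(t_n, y_n).
t=0.000000, y=2.200000: f=6.828000 → y ← 2.200000 + 0.32·6.828000 = 4.384960
t=0.320000, y=4.384960: f=10.957574 → y ← 4.384960 + 0.32·10.957574 = 7.891384
t=0.640000, y=7.891384: f=17.584715 → y ← 7.891384 + 0.32·17.584715 = 13.518493
t=0.960000, y=13.518493: f=28.219951 → y ← 13.518493 + 0.32·28.219951 = 22.548877
y(1.28) ≈ 22.5489

22.5489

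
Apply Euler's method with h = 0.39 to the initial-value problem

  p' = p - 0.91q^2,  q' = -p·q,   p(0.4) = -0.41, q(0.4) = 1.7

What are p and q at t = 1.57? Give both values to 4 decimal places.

Euler on (p,q): p_{n+1} = p_n + h·p', q_{n+1} = q_n + h·q'.
0.400000: (-0.410000, 1.700000); f=(-3.039900, 0.697000) → (-1.595561, 1.971830)
0.790000: (-1.595561, 1.971830); f=(-5.133744, 3.146175) → (-3.597721, 3.198838)
1.180000: (-3.597721, 3.198838); f=(-12.909357, 11.508529) → (-8.632370, 7.687164)
(p(1.57), q(1.57)) ≈ (-8.6324, 7.6872)

-8.6324, 7.6872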